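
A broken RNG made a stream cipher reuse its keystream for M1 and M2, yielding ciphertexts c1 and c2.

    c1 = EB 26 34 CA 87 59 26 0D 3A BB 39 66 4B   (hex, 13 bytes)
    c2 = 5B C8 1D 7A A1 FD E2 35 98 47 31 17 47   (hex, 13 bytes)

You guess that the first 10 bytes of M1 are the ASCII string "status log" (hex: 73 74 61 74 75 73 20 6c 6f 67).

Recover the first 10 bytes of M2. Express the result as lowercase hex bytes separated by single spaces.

First, c1 ⊕ c2 = (M1 ⊕ K) ⊕ (M2 ⊕ K) = M1 ⊕ M2, so the key drops out. Then M2 = (M1 ⊕ M2) ⊕ M1 over the first 10 bytes.
byte 0: (eb XOR 5b) XOR 73 = b0 XOR 73 = c3
byte 1: (26 XOR c8) XOR 74 = ee XOR 74 = 9a
byte 2: (34 XOR 1d) XOR 61 = 29 XOR 61 = 48
byte 3: (ca XOR 7a) XOR 74 = b0 XOR 74 = c4
byte 4: (87 XOR a1) XOR 75 = 26 XOR 75 = 53
byte 5: (59 XOR fd) XOR 73 = a4 XOR 73 = d7
byte 6: (26 XOR e2) XOR 20 = c4 XOR 20 = e4
byte 7: (0d XOR 35) XOR 6c = 38 XOR 6c = 54
byte 8: (3a XOR 98) XOR 6f = a2 XOR 6f = cd
byte 9: (bb XOR 47) XOR 67 = fc XOR 67 = 9b

c3 9a 48 c4 53 d7 e4 54 cd 9b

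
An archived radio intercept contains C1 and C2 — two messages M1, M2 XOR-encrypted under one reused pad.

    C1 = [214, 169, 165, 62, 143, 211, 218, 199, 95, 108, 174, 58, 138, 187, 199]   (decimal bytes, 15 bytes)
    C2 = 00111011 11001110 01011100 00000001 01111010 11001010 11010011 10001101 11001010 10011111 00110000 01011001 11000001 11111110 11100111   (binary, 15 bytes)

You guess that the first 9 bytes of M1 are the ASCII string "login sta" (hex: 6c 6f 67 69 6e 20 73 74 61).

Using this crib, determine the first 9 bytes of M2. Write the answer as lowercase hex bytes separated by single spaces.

81 08 9e 56 9b 39 7a 3e f4

First, C1 ⊕ C2 = (M1 ⊕ K) ⊕ (M2 ⊕ K) = M1 ⊕ M2, so the key drops out. Then M2 = (M1 ⊕ M2) ⊕ M1 over the first 9 bytes.
byte 0: (d6 xor 3b) xor 6c = ed xor 6c = 81
byte 1: (a9 xor ce) xor 6f = 67 xor 6f = 08
byte 2: (a5 xor 5c) xor 67 = f9 xor 67 = 9e
byte 3: (3e xor 01) xor 69 = 3f xor 69 = 56
byte 4: (8f xor 7a) xor 6e = f5 xor 6e = 9b
byte 5: (d3 xor ca) xor 20 = 19 xor 20 = 39
byte 6: (da xor d3) xor 73 = 09 xor 73 = 7a
byte 7: (c7 xor 8d) xor 74 = 4a xor 74 = 3e
byte 8: (5f xor ca) xor 61 = 95 xor 61 = f4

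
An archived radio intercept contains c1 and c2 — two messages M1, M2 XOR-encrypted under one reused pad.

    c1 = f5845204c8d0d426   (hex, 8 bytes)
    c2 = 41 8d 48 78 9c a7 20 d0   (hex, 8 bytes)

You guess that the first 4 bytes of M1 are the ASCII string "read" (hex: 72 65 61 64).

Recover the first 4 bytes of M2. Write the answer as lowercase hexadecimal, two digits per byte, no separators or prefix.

c66c7b18

First, c1 ⊕ c2 = (M1 ⊕ K) ⊕ (M2 ⊕ K) = M1 ⊕ M2, so the key drops out. Then M2 = (M1 ⊕ M2) ⊕ M1 over the first 4 bytes.
byte 0: (f5 ⊕ 41) ⊕ 72 = b4 ⊕ 72 = c6
byte 1: (84 ⊕ 8d) ⊕ 65 = 09 ⊕ 65 = 6c
byte 2: (52 ⊕ 48) ⊕ 61 = 1a ⊕ 61 = 7b
byte 3: (04 ⊕ 78) ⊕ 64 = 7c ⊕ 64 = 18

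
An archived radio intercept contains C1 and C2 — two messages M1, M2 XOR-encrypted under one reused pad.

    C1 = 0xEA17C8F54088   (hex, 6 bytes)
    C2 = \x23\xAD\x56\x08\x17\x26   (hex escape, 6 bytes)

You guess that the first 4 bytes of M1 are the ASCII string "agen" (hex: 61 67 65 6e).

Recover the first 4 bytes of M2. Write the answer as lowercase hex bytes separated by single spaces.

First, C1 ⊕ C2 = (M1 ⊕ K) ⊕ (M2 ⊕ K) = M1 ⊕ M2, so the key drops out. Then M2 = (M1 ⊕ M2) ⊕ M1 over the first 4 bytes.
byte 0: (ea ^ 23) ^ 61 = c9 ^ 61 = a8
byte 1: (17 ^ ad) ^ 67 = ba ^ 67 = dd
byte 2: (c8 ^ 56) ^ 65 = 9e ^ 65 = fb
byte 3: (f5 ^ 08) ^ 6e = fd ^ 6e = 93

a8 dd fb 93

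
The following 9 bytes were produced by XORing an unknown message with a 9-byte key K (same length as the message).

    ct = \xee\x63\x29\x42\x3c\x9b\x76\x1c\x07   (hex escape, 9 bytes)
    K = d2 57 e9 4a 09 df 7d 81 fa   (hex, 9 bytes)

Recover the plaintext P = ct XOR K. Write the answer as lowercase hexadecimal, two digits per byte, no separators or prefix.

3c34c00835440b9dfd

XOR is its own inverse, so applying the key byte-wise gives the result directly.
238 xor 210 =  60
 99 xor  87 =  52
 41 xor 233 = 192
 66 xor  74 =   8
 60 xor   9 =  53
155 xor 223 =  68
118 xor 125 =  11
 28 xor 129 = 157
  7 xor 250 = 253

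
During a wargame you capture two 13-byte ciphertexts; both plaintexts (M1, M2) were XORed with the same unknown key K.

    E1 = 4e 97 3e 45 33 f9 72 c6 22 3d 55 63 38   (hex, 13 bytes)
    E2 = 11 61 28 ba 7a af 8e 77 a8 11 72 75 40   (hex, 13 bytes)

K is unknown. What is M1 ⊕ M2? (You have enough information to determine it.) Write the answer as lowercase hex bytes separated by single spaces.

5f f6 16 ff 49 56 fc b1 8a 2c 27 16 78

E1 ⊕ E2 = (M1 ⊕ K) ⊕ (M2 ⊕ K) = M1 ⊕ M2 — the shared key cancels under XOR.
 78 ⊕  17 =  95
151 ⊕  97 = 246
 62 ⊕  40 =  22
 69 ⊕ 186 = 255
 51 ⊕ 122 =  73
249 ⊕ 175 =  86
114 ⊕ 142 = 252
198 ⊕ 119 = 177
 34 ⊕ 168 = 138
 61 ⊕  17 =  44
 85 ⊕ 114 =  39
 99 ⊕ 117 =  22
 56 ⊕  64 = 120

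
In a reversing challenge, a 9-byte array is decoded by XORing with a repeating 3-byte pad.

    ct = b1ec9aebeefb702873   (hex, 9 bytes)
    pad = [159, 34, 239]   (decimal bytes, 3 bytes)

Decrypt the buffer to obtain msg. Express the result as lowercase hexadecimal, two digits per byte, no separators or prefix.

The 3-byte key repeats, so the effective keystream is 9f 22 ef 9f 22 ef 9f 22 ef.
byte 0: b1 xor 9f = 2e
byte 1: ec xor 22 = ce
byte 2: 9a xor ef = 75
byte 3: eb xor 9f = 74
byte 4: ee xor 22 = cc
byte 5: fb xor ef = 14
byte 6: 70 xor 9f = ef
byte 7: 28 xor 22 = 0a
byte 8: 73 xor ef = 9c

2ece7574cc14ef0a9c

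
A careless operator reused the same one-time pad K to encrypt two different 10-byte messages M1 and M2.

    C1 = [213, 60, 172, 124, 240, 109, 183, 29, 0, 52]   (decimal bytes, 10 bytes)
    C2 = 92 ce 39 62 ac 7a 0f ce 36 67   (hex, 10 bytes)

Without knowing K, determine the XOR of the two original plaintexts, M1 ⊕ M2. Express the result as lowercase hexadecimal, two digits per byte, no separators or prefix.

47f2951e5c17b8d33653

C1 ⊕ C2 = (M1 ⊕ K) ⊕ (M2 ⊕ K) = M1 ⊕ M2 — the shared key cancels under XOR.
d5 XOR 92 = 47
3c XOR ce = f2
ac XOR 39 = 95
7c XOR 62 = 1e
f0 XOR ac = 5c
6d XOR 7a = 17
b7 XOR 0f = b8
1d XOR ce = d3
00 XOR 36 = 36
34 XOR 67 = 53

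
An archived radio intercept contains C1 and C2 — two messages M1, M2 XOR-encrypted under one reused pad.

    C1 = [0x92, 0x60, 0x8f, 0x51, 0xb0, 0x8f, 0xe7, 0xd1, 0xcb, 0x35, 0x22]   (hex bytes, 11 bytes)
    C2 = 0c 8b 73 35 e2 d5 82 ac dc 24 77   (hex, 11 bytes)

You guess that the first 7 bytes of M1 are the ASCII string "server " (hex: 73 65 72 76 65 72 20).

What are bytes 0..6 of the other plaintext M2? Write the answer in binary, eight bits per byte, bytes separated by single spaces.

First, C1 ⊕ C2 = (M1 ⊕ K) ⊕ (M2 ⊕ K) = M1 ⊕ M2, so the key drops out. Then M2 = (M1 ⊕ M2) ⊕ M1 over the first 7 bytes.
byte 0: (92 ^ 0c) ^ 73 = 9e ^ 73 = ed
byte 1: (60 ^ 8b) ^ 65 = eb ^ 65 = 8e
byte 2: (8f ^ 73) ^ 72 = fc ^ 72 = 8e
byte 3: (51 ^ 35) ^ 76 = 64 ^ 76 = 12
byte 4: (b0 ^ e2) ^ 65 = 52 ^ 65 = 37
byte 5: (8f ^ d5) ^ 72 = 5a ^ 72 = 28
byte 6: (e7 ^ 82) ^ 20 = 65 ^ 20 = 45

11101101 10001110 10001110 00010010 00110111 00101000 01000101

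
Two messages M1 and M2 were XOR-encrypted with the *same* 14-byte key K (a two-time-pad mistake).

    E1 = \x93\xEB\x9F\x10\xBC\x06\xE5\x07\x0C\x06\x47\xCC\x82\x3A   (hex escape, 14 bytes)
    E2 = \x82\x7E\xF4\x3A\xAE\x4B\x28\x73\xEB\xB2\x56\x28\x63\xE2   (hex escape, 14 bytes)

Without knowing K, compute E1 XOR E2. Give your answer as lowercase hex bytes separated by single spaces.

E1 ⊕ E2 = (M1 ⊕ K) ⊕ (M2 ⊕ K) = M1 ⊕ M2 — the shared key cancels under XOR.
byte 0: 93 ⊕ 82 = 11
byte 1: eb ⊕ 7e = 95
byte 2: 9f ⊕ f4 = 6b
byte 3: 10 ⊕ 3a = 2a
byte 4: bc ⊕ ae = 12
byte 5: 06 ⊕ 4b = 4d
byte 6: e5 ⊕ 28 = cd
byte 7: 07 ⊕ 73 = 74
byte 8: 0c ⊕ eb = e7
byte 9: 06 ⊕ b2 = b4
byte 10: 47 ⊕ 56 = 11
byte 11: cc ⊕ 28 = e4
byte 12: 82 ⊕ 63 = e1
byte 13: 3a ⊕ e2 = d8

11 95 6b 2a 12 4d cd 74 e7 b4 11 e4 e1 d8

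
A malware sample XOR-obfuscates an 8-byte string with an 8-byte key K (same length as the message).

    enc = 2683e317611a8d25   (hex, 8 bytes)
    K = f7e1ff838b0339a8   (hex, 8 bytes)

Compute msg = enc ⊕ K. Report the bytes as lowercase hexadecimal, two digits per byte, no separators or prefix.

XOR is its own inverse, so applying the key byte-wise gives the result directly.
00100110 ^ 11110111 = 11010001
10000011 ^ 11100001 = 01100010
11100011 ^ 11111111 = 00011100
00010111 ^ 10000011 = 10010100
01100001 ^ 10001011 = 11101010
00011010 ^ 00000011 = 00011001
10001101 ^ 00111001 = 10110100
00100101 ^ 10101000 = 10001101

d1621c94ea19b48d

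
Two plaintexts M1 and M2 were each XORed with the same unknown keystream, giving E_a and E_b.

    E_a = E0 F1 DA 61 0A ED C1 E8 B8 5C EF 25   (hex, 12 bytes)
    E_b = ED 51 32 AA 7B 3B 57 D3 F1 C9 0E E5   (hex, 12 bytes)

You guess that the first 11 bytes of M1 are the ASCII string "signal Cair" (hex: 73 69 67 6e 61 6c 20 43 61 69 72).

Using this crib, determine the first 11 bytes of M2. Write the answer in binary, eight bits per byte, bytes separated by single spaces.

01111110 11001001 10001111 10100101 00010000 10111010 10110110 01111000 00101000 11111100 10010011

First, E_a ⊕ E_b = (M1 ⊕ K) ⊕ (M2 ⊕ K) = M1 ⊕ M2, so the key drops out. Then M2 = (M1 ⊕ M2) ⊕ M1 over the first 11 bytes.
byte 0: (e0 xor ed) xor 73 = 0d xor 73 = 7e
byte 1: (f1 xor 51) xor 69 = a0 xor 69 = c9
byte 2: (da xor 32) xor 67 = e8 xor 67 = 8f
byte 3: (61 xor aa) xor 6e = cb xor 6e = a5
byte 4: (0a xor 7b) xor 61 = 71 xor 61 = 10
byte 5: (ed xor 3b) xor 6c = d6 xor 6c = ba
byte 6: (c1 xor 57) xor 20 = 96 xor 20 = b6
byte 7: (e8 xor d3) xor 43 = 3b xor 43 = 78
byte 8: (b8 xor f1) xor 61 = 49 xor 61 = 28
byte 9: (5c xor c9) xor 69 = 95 xor 69 = fc
byte 10: (ef xor 0e) xor 72 = e1 xor 72 = 93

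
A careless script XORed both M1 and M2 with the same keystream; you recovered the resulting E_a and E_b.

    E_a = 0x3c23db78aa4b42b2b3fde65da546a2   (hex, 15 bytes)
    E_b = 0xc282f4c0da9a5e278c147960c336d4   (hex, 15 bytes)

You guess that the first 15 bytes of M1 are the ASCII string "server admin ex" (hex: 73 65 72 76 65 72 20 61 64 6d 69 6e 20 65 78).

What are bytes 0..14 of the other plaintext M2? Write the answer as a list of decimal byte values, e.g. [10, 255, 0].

First, E_a ⊕ E_b = (M1 ⊕ K) ⊕ (M2 ⊕ K) = M1 ⊕ M2, so the key drops out. Then M2 = (M1 ⊕ M2) ⊕ M1 over the first 15 bytes.
byte 0: (3c xor c2) xor 73 = fe xor 73 = 8d
byte 1: (23 xor 82) xor 65 = a1 xor 65 = c4
byte 2: (db xor f4) xor 72 = 2f xor 72 = 5d
byte 3: (78 xor c0) xor 76 = b8 xor 76 = ce
byte 4: (aa xor da) xor 65 = 70 xor 65 = 15
byte 5: (4b xor 9a) xor 72 = d1 xor 72 = a3
byte 6: (42 xor 5e) xor 20 = 1c xor 20 = 3c
byte 7: (b2 xor 27) xor 61 = 95 xor 61 = f4
byte 8: (b3 xor 8c) xor 64 = 3f xor 64 = 5b
byte 9: (fd xor 14) xor 6d = e9 xor 6d = 84
byte 10: (e6 xor 79) xor 69 = 9f xor 69 = f6
byte 11: (5d xor 60) xor 6e = 3d xor 6e = 53
byte 12: (a5 xor c3) xor 20 = 66 xor 20 = 46
byte 13: (46 xor 36) xor 65 = 70 xor 65 = 15
byte 14: (a2 xor d4) xor 78 = 76 xor 78 = 0e

[141, 196, 93, 206, 21, 163, 60, 244, 91, 132, 246, 83, 70, 21, 14]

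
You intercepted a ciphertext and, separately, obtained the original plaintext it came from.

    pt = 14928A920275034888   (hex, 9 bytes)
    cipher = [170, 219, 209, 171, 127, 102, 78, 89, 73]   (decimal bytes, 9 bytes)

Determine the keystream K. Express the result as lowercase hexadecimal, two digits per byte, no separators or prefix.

Since cipher = pt ⊕ K, XORing both sides with pt gives K = pt ⊕ cipher.
14 ^ aa = be
92 ^ db = 49
8a ^ d1 = 5b
92 ^ ab = 39
02 ^ 7f = 7d
75 ^ 66 = 13
03 ^ 4e = 4d
48 ^ 59 = 11
88 ^ 49 = c1

be495b397d134d11c1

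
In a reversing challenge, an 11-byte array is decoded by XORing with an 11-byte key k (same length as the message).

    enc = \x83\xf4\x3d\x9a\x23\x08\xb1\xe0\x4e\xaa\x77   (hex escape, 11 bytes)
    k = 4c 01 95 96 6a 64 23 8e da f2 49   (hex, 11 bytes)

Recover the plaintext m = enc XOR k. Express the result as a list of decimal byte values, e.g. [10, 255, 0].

83 xor 4c = cf
f4 xor 01 = f5
3d xor 95 = a8
9a xor 96 = 0c
23 xor 6a = 49
08 xor 64 = 6c
b1 xor 23 = 92
e0 xor 8e = 6e
4e xor da = 94
aa xor f2 = 58
77 xor 49 = 3e

[207, 245, 168, 12, 73, 108, 146, 110, 148, 88, 62]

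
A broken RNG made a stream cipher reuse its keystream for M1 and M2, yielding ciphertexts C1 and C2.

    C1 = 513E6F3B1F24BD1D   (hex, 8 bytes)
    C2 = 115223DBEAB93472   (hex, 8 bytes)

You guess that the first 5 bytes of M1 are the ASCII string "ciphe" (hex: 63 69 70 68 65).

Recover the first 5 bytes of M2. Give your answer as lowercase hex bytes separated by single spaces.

First, C1 ⊕ C2 = (M1 ⊕ K) ⊕ (M2 ⊕ K) = M1 ⊕ M2, so the key drops out. Then M2 = (M1 ⊕ M2) ⊕ M1 over the first 5 bytes.
byte 0: (51 XOR 11) XOR 63 = 40 XOR 63 = 23
byte 1: (3e XOR 52) XOR 69 = 6c XOR 69 = 05
byte 2: (6f XOR 23) XOR 70 = 4c XOR 70 = 3c
byte 3: (3b XOR db) XOR 68 = e0 XOR 68 = 88
byte 4: (1f XOR ea) XOR 65 = f5 XOR 65 = 90

23 05 3c 88 90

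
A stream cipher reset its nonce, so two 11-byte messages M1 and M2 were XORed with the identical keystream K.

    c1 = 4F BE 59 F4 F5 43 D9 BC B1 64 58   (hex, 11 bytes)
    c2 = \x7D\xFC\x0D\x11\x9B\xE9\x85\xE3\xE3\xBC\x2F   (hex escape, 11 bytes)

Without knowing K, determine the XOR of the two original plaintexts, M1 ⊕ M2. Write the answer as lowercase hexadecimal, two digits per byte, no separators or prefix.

c1 ⊕ c2 = (M1 ⊕ K) ⊕ (M2 ⊕ K) = M1 ⊕ M2 — the shared key cancels under XOR.
4f ^ 7d = 32
be ^ fc = 42
59 ^ 0d = 54
f4 ^ 11 = e5
f5 ^ 9b = 6e
43 ^ e9 = aa
d9 ^ 85 = 5c
bc ^ e3 = 5f
b1 ^ e3 = 52
64 ^ bc = d8
58 ^ 2f = 77

324254e56eaa5c5f52d877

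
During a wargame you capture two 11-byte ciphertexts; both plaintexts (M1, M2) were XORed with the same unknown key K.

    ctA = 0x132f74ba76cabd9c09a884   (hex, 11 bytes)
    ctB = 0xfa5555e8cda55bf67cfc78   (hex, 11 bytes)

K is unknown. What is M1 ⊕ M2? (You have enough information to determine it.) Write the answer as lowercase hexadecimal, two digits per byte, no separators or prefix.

e97a2152bb6fe66a7554fc

ctA ⊕ ctB = (M1 ⊕ K) ⊕ (M2 ⊕ K) = M1 ⊕ M2 — the shared key cancels under XOR.
00010011 XOR 11111010 = 11101001
00101111 XOR 01010101 = 01111010
01110100 XOR 01010101 = 00100001
10111010 XOR 11101000 = 01010010
01110110 XOR 11001101 = 10111011
11001010 XOR 10100101 = 01101111
10111101 XOR 01011011 = 11100110
10011100 XOR 11110110 = 01101010
00001001 XOR 01111100 = 01110101
10101000 XOR 11111100 = 01010100
10000100 XOR 01111000 = 11111100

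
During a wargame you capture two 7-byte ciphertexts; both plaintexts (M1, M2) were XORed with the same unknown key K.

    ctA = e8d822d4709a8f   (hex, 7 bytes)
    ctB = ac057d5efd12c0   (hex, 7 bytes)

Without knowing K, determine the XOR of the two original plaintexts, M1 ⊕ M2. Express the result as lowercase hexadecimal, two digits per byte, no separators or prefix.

ctA ⊕ ctB = (M1 ⊕ K) ⊕ (M2 ⊕ K) = M1 ⊕ M2 — the shared key cancels under XOR.
11101000 xor 10101100 = 01000100
11011000 xor 00000101 = 11011101
00100010 xor 01111101 = 01011111
11010100 xor 01011110 = 10001010
01110000 xor 11111101 = 10001101
10011010 xor 00010010 = 10001000
10001111 xor 11000000 = 01001111

44dd5f8a8d884f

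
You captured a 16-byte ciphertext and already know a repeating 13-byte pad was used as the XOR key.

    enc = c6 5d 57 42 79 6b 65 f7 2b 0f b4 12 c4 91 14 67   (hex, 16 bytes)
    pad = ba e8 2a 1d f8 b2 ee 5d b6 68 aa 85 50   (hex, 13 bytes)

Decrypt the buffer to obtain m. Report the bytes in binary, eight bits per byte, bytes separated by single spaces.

01111100 10110101 01111101 01011111 10000001 11011001 10001011 10101010 10011101 01100111 00011110 10010111 10010100 00101011 11111100 01001101

The 13-byte key repeats, so the effective keystream is ba e8 2a 1d f8 b2 ee 5d b6 68 aa 85 50 ba e8 2a.
byte 0: 198 xor 186 = 124
byte 1:  93 xor 232 = 181
byte 2:  87 xor  42 = 125
byte 3:  66 xor  29 =  95
byte 4: 121 xor 248 = 129
byte 5: 107 xor 178 = 217
byte 6: 101 xor 238 = 139
byte 7: 247 xor  93 = 170
byte 8:  43 xor 182 = 157
byte 9:  15 xor 104 = 103
byte 10: 180 xor 170 =  30
byte 11:  18 xor 133 = 151
byte 12: 196 xor  80 = 148
byte 13: 145 xor 186 =  43
byte 14:  20 xor 232 = 252
byte 15: 103 xor  42 =  77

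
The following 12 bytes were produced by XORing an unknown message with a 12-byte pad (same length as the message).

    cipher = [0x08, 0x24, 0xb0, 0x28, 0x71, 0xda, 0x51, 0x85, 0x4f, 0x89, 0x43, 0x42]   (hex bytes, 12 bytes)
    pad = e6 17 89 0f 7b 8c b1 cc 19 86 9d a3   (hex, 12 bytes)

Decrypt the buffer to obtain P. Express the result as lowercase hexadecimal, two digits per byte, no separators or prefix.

ee3339270a56e049560fdee1

  8 xor 230 = 238
 36 xor  23 =  51
176 xor 137 =  57
 40 xor  15 =  39
113 xor 123 =  10
218 xor 140 =  86
 81 xor 177 = 224
133 xor 204 =  73
 79 xor  25 =  86
137 xor 134 =  15
 67 xor 157 = 222
 66 xor 163 = 225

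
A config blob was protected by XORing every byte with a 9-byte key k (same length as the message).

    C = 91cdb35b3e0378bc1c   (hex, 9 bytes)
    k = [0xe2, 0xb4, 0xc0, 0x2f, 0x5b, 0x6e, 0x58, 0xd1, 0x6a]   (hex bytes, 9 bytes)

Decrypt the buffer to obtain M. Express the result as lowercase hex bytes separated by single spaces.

73 79 73 74 65 6d 20 6d 76

byte 0: 91 ⊕ e2 = 73
byte 1: cd ⊕ b4 = 79
byte 2: b3 ⊕ c0 = 73
byte 3: 5b ⊕ 2f = 74
byte 4: 3e ⊕ 5b = 65
byte 5: 03 ⊕ 6e = 6d
byte 6: 78 ⊕ 58 = 20
byte 7: bc ⊕ d1 = 6d
byte 8: 1c ⊕ 6a = 76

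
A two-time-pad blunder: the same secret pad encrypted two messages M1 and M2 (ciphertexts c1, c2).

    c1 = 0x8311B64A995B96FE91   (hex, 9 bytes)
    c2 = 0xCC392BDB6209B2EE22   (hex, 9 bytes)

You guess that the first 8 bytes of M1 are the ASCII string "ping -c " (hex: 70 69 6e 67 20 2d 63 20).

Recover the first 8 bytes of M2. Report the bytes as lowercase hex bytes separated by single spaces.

3f 41 f3 f6 db 7f 47 30

First, c1 ⊕ c2 = (M1 ⊕ K) ⊕ (M2 ⊕ K) = M1 ⊕ M2, so the key drops out. Then M2 = (M1 ⊕ M2) ⊕ M1 over the first 8 bytes.
byte 0: (83 ^ cc) ^ 70 = 4f ^ 70 = 3f
byte 1: (11 ^ 39) ^ 69 = 28 ^ 69 = 41
byte 2: (b6 ^ 2b) ^ 6e = 9d ^ 6e = f3
byte 3: (4a ^ db) ^ 67 = 91 ^ 67 = f6
byte 4: (99 ^ 62) ^ 20 = fb ^ 20 = db
byte 5: (5b ^ 09) ^ 2d = 52 ^ 2d = 7f
byte 6: (96 ^ b2) ^ 63 = 24 ^ 63 = 47
byte 7: (fe ^ ee) ^ 20 = 10 ^ 20 = 30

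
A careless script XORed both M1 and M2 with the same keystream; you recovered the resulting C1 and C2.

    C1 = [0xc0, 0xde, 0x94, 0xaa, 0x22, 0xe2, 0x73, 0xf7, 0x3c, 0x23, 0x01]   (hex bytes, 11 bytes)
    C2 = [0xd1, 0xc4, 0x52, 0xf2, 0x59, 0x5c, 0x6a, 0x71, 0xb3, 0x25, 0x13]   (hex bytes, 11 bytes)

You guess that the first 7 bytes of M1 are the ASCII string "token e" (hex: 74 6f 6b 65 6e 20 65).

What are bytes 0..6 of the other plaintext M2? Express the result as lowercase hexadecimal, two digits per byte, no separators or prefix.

6575ad3d159e7c

First, C1 ⊕ C2 = (M1 ⊕ K) ⊕ (M2 ⊕ K) = M1 ⊕ M2, so the key drops out. Then M2 = (M1 ⊕ M2) ⊕ M1 over the first 7 bytes.
byte 0: (c0 ⊕ d1) ⊕ 74 = 11 ⊕ 74 = 65
byte 1: (de ⊕ c4) ⊕ 6f = 1a ⊕ 6f = 75
byte 2: (94 ⊕ 52) ⊕ 6b = c6 ⊕ 6b = ad
byte 3: (aa ⊕ f2) ⊕ 65 = 58 ⊕ 65 = 3d
byte 4: (22 ⊕ 59) ⊕ 6e = 7b ⊕ 6e = 15
byte 5: (e2 ⊕ 5c) ⊕ 20 = be ⊕ 20 = 9e
byte 6: (73 ⊕ 6a) ⊕ 65 = 19 ⊕ 65 = 7c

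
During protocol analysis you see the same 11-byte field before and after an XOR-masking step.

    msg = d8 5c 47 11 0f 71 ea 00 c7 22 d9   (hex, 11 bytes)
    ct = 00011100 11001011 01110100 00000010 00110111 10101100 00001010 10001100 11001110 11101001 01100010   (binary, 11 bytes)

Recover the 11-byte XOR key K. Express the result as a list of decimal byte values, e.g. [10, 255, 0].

Since ct = msg ⊕ K, XORing both sides with msg gives K = msg ⊕ ct.
d8 xor 1c = c4
5c xor cb = 97
47 xor 74 = 33
11 xor 02 = 13
0f xor 37 = 38
71 xor ac = dd
ea xor 0a = e0
00 xor 8c = 8c
c7 xor ce = 09
22 xor e9 = cb
d9 xor 62 = bb

[196, 151, 51, 19, 56, 221, 224, 140, 9, 203, 187]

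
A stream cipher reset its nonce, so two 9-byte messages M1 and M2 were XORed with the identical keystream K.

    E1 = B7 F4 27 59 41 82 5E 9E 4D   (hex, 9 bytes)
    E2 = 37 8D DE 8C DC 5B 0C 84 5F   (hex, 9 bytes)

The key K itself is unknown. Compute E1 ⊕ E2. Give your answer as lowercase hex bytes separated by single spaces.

E1 ⊕ E2 = (M1 ⊕ K) ⊕ (M2 ⊕ K) = M1 ⊕ M2 — the shared key cancels under XOR.
byte 0: b7 ⊕ 37 = 80
byte 1: f4 ⊕ 8d = 79
byte 2: 27 ⊕ de = f9
byte 3: 59 ⊕ 8c = d5
byte 4: 41 ⊕ dc = 9d
byte 5: 82 ⊕ 5b = d9
byte 6: 5e ⊕ 0c = 52
byte 7: 9e ⊕ 84 = 1a
byte 8: 4d ⊕ 5f = 12

80 79 f9 d5 9d d9 52 1a 12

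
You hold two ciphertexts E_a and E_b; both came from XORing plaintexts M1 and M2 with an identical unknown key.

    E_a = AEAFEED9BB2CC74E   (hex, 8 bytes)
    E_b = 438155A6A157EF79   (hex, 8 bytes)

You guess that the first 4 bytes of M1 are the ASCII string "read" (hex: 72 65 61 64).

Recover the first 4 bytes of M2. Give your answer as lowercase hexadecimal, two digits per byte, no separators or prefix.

9f4bda1b

First, E_a ⊕ E_b = (M1 ⊕ K) ⊕ (M2 ⊕ K) = M1 ⊕ M2, so the key drops out. Then M2 = (M1 ⊕ M2) ⊕ M1 over the first 4 bytes.
byte 0: (ae ^ 43) ^ 72 = ed ^ 72 = 9f
byte 1: (af ^ 81) ^ 65 = 2e ^ 65 = 4b
byte 2: (ee ^ 55) ^ 61 = bb ^ 61 = da
byte 3: (d9 ^ a6) ^ 64 = 7f ^ 64 = 1b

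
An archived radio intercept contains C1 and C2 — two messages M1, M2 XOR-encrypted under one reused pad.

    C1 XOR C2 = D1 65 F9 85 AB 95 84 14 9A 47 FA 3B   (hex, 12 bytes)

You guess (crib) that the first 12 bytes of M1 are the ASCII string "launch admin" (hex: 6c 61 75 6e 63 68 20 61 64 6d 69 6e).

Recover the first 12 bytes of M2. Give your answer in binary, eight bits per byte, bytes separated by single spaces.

10111101 00000100 10001100 11101011 11001000 11111101 10100100 01110101 11111110 00101010 10010011 01010101

Since C1 ⊕ C2 = M1 ⊕ M2, XORing with the guessed M1 bytes yields the corresponding M2 bytes: M2 = (C1 ⊕ C2) ⊕ M1.
byte 0: 209 ⊕ 108 = 189
byte 1: 101 ⊕  97 =   4
byte 2: 249 ⊕ 117 = 140
byte 3: 133 ⊕ 110 = 235
byte 4: 171 ⊕  99 = 200
byte 5: 149 ⊕ 104 = 253
byte 6: 132 ⊕  32 = 164
byte 7:  20 ⊕  97 = 117
byte 8: 154 ⊕ 100 = 254
byte 9:  71 ⊕ 109 =  42
byte 10: 250 ⊕ 105 = 147
byte 11:  59 ⊕ 110 =  85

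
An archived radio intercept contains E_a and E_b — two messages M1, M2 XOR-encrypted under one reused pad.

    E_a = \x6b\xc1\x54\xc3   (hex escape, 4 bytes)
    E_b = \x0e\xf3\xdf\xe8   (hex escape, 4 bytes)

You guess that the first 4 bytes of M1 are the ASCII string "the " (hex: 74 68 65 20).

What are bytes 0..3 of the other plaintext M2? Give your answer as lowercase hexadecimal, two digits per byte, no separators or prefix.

First, E_a ⊕ E_b = (M1 ⊕ K) ⊕ (M2 ⊕ K) = M1 ⊕ M2, so the key drops out. Then M2 = (M1 ⊕ M2) ⊕ M1 over the first 4 bytes.
byte 0: (6b ^ 0e) ^ 74 = 65 ^ 74 = 11
byte 1: (c1 ^ f3) ^ 68 = 32 ^ 68 = 5a
byte 2: (54 ^ df) ^ 65 = 8b ^ 65 = ee
byte 3: (c3 ^ e8) ^ 20 = 2b ^ 20 = 0b

115aee0b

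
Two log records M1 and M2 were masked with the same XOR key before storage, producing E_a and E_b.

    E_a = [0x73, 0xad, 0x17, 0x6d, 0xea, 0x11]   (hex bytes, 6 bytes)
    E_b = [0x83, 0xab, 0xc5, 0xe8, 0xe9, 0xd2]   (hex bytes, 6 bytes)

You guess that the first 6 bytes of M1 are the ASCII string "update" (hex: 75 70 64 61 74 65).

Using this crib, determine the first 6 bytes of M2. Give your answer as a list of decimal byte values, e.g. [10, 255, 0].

First, E_a ⊕ E_b = (M1 ⊕ K) ⊕ (M2 ⊕ K) = M1 ⊕ M2, so the key drops out. Then M2 = (M1 ⊕ M2) ⊕ M1 over the first 6 bytes.
byte 0: (73 ⊕ 83) ⊕ 75 = f0 ⊕ 75 = 85
byte 1: (ad ⊕ ab) ⊕ 70 = 06 ⊕ 70 = 76
byte 2: (17 ⊕ c5) ⊕ 64 = d2 ⊕ 64 = b6
byte 3: (6d ⊕ e8) ⊕ 61 = 85 ⊕ 61 = e4
byte 4: (ea ⊕ e9) ⊕ 74 = 03 ⊕ 74 = 77
byte 5: (11 ⊕ d2) ⊕ 65 = c3 ⊕ 65 = a6

[133, 118, 182, 228, 119, 166]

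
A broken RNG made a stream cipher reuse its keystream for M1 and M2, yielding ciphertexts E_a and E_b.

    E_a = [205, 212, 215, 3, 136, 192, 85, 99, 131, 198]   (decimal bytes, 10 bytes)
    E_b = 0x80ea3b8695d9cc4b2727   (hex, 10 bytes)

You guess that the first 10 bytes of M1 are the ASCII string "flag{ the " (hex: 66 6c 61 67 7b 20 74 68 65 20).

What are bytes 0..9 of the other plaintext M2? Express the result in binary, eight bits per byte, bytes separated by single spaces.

00101011 01010010 10001101 11100010 01100110 00111001 11101101 01000000 11000001 11000001

First, E_a ⊕ E_b = (M1 ⊕ K) ⊕ (M2 ⊕ K) = M1 ⊕ M2, so the key drops out. Then M2 = (M1 ⊕ M2) ⊕ M1 over the first 10 bytes.
byte 0: (cd XOR 80) XOR 66 = 4d XOR 66 = 2b
byte 1: (d4 XOR ea) XOR 6c = 3e XOR 6c = 52
byte 2: (d7 XOR 3b) XOR 61 = ec XOR 61 = 8d
byte 3: (03 XOR 86) XOR 67 = 85 XOR 67 = e2
byte 4: (88 XOR 95) XOR 7b = 1d XOR 7b = 66
byte 5: (c0 XOR d9) XOR 20 = 19 XOR 20 = 39
byte 6: (55 XOR cc) XOR 74 = 99 XOR 74 = ed
byte 7: (63 XOR 4b) XOR 68 = 28 XOR 68 = 40
byte 8: (83 XOR 27) XOR 65 = a4 XOR 65 = c1
byte 9: (c6 XOR 27) XOR 20 = e1 XOR 20 = c1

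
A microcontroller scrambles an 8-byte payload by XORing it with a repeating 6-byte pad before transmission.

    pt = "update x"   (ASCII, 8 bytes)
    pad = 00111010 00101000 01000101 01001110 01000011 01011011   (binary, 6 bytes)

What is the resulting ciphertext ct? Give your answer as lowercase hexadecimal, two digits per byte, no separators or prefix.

The 6-byte key repeats, so the effective keystream is 3a 28 45 4e 43 5b 3a 28.
byte 0: 75 XOR 3a = 4f
byte 1: 70 XOR 28 = 58
byte 2: 64 XOR 45 = 21
byte 3: 61 XOR 4e = 2f
byte 4: 74 XOR 43 = 37
byte 5: 65 XOR 5b = 3e
byte 6: 20 XOR 3a = 1a
byte 7: 78 XOR 28 = 50

4f58212f373e1a50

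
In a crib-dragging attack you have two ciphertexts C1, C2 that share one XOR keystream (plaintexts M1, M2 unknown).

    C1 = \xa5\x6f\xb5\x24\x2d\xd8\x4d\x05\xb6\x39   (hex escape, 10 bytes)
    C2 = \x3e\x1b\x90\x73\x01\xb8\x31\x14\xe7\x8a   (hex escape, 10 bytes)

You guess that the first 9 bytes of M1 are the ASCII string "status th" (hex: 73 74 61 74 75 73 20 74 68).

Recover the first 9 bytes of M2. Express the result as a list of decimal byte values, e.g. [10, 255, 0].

First, C1 ⊕ C2 = (M1 ⊕ K) ⊕ (M2 ⊕ K) = M1 ⊕ M2, so the key drops out. Then M2 = (M1 ⊕ M2) ⊕ M1 over the first 9 bytes.
byte 0: (a5 ^ 3e) ^ 73 = 9b ^ 73 = e8
byte 1: (6f ^ 1b) ^ 74 = 74 ^ 74 = 00
byte 2: (b5 ^ 90) ^ 61 = 25 ^ 61 = 44
byte 3: (24 ^ 73) ^ 74 = 57 ^ 74 = 23
byte 4: (2d ^ 01) ^ 75 = 2c ^ 75 = 59
byte 5: (d8 ^ b8) ^ 73 = 60 ^ 73 = 13
byte 6: (4d ^ 31) ^ 20 = 7c ^ 20 = 5c
byte 7: (05 ^ 14) ^ 74 = 11 ^ 74 = 65
byte 8: (b6 ^ e7) ^ 68 = 51 ^ 68 = 39

[232, 0, 68, 35, 89, 19, 92, 101, 57]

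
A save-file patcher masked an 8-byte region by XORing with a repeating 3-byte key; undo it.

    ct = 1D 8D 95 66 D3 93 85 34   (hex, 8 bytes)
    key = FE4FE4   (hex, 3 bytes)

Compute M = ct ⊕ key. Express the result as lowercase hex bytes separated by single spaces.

e3 c2 71 98 9c 77 7b 7b

The 3-byte key repeats, so the effective keystream is fe 4f e4 fe 4f e4 fe 4f.
byte 0: 00011101 xor 11111110 = 11100011
byte 1: 10001101 xor 01001111 = 11000010
byte 2: 10010101 xor 11100100 = 01110001
byte 3: 01100110 xor 11111110 = 10011000
byte 4: 11010011 xor 01001111 = 10011100
byte 5: 10010011 xor 11100100 = 01110111
byte 6: 10000101 xor 11111110 = 01111011
byte 7: 00110100 xor 01001111 = 01111011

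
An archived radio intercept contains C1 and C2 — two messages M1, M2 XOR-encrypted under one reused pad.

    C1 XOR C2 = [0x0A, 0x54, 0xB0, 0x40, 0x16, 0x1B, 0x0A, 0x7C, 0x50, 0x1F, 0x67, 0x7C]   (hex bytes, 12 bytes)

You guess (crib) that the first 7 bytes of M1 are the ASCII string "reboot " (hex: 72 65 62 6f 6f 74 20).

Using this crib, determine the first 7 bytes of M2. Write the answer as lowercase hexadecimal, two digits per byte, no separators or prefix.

Since C1 ⊕ C2 = M1 ⊕ M2, XORing with the guessed M1 bytes yields the corresponding M2 bytes: M2 = (C1 ⊕ C2) ⊕ M1.
byte 0: 0a ^ 72 = 78
byte 1: 54 ^ 65 = 31
byte 2: b0 ^ 62 = d2
byte 3: 40 ^ 6f = 2f
byte 4: 16 ^ 6f = 79
byte 5: 1b ^ 74 = 6f
byte 6: 0a ^ 20 = 2a

7831d22f796f2a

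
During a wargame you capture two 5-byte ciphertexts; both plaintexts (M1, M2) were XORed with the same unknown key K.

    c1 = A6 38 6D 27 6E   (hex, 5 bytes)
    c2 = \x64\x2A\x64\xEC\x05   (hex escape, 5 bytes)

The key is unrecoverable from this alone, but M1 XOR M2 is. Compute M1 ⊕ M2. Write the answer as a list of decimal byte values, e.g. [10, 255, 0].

c1 ⊕ c2 = (M1 ⊕ K) ⊕ (M2 ⊕ K) = M1 ⊕ M2 — the shared key cancels under XOR.
byte 0: 166 ⊕ 100 = 194
byte 1:  56 ⊕  42 =  18
byte 2: 109 ⊕ 100 =   9
byte 3:  39 ⊕ 236 = 203
byte 4: 110 ⊕   5 = 107

[194, 18, 9, 203, 107]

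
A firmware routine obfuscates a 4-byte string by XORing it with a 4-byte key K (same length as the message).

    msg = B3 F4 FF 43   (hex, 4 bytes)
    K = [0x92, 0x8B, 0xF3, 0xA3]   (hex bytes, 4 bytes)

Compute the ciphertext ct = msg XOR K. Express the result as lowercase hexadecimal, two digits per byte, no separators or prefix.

XOR is its own inverse, so applying the key byte-wise gives the result directly.
byte 0: b3 ⊕ 92 = 21
byte 1: f4 ⊕ 8b = 7f
byte 2: ff ⊕ f3 = 0c
byte 3: 43 ⊕ a3 = e0

217f0ce0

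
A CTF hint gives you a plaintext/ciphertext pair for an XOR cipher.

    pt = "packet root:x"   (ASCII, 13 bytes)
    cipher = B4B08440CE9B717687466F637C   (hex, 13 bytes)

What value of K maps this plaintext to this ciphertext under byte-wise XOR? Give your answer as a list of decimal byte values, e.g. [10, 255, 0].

[196, 209, 231, 43, 171, 239, 81, 4, 232, 41, 27, 89, 4]

Since cipher = pt ⊕ K, XORing both sides with pt gives K = pt ⊕ cipher.
112 ⊕ 180 = 196
 97 ⊕ 176 = 209
 99 ⊕ 132 = 231
107 ⊕  64 =  43
101 ⊕ 206 = 171
116 ⊕ 155 = 239
 32 ⊕ 113 =  81
114 ⊕ 118 =   4
111 ⊕ 135 = 232
111 ⊕  70 =  41
116 ⊕ 111 =  27
 58 ⊕  99 =  89
120 ⊕ 124 =   4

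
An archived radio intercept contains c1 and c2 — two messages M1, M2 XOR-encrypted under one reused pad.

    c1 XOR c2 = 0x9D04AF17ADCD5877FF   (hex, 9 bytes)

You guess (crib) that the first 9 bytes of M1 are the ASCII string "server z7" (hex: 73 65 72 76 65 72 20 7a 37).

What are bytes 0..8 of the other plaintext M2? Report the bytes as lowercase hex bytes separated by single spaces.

ee 61 dd 61 c8 bf 78 0d c8

Since c1 ⊕ c2 = M1 ⊕ M2, XORing with the guessed M1 bytes yields the corresponding M2 bytes: M2 = (c1 ⊕ c2) ⊕ M1.
9d xor 73 = ee
04 xor 65 = 61
af xor 72 = dd
17 xor 76 = 61
ad xor 65 = c8
cd xor 72 = bf
58 xor 20 = 78
77 xor 7a = 0d
ff xor 37 = c8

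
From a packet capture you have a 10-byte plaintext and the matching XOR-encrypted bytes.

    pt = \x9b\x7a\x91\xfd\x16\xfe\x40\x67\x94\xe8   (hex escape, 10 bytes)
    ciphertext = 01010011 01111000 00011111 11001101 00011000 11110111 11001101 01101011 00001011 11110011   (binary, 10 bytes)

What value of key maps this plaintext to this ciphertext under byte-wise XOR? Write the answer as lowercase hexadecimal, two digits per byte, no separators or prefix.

Since ciphertext = pt ⊕ key, XORing both sides with pt gives key = pt ⊕ ciphertext.
9b XOR 53 = c8
7a XOR 78 = 02
91 XOR 1f = 8e
fd XOR cd = 30
16 XOR 18 = 0e
fe XOR f7 = 09
40 XOR cd = 8d
67 XOR 6b = 0c
94 XOR 0b = 9f
e8 XOR f3 = 1b

c8028e300e098d0c9f1b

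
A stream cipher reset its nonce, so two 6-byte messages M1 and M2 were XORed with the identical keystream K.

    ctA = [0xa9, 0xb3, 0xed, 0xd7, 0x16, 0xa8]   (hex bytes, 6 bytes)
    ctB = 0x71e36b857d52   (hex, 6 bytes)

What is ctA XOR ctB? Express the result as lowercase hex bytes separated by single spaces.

d8 50 86 52 6b fa

ctA ⊕ ctB = (M1 ⊕ K) ⊕ (M2 ⊕ K) = M1 ⊕ M2 — the shared key cancels under XOR.
a9 XOR 71 = d8
b3 XOR e3 = 50
ed XOR 6b = 86
d7 XOR 85 = 52
16 XOR 7d = 6b
a8 XOR 52 = fa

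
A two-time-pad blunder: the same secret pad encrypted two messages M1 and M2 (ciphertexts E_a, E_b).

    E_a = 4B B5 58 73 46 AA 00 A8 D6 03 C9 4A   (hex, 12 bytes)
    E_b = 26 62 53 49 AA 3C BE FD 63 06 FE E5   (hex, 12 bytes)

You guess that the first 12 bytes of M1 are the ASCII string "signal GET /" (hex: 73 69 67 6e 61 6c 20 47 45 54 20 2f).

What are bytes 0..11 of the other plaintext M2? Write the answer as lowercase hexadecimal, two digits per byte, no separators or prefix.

First, E_a ⊕ E_b = (M1 ⊕ K) ⊕ (M2 ⊕ K) = M1 ⊕ M2, so the key drops out. Then M2 = (M1 ⊕ M2) ⊕ M1 over the first 12 bytes.
byte 0: (4b ⊕ 26) ⊕ 73 = 6d ⊕ 73 = 1e
byte 1: (b5 ⊕ 62) ⊕ 69 = d7 ⊕ 69 = be
byte 2: (58 ⊕ 53) ⊕ 67 = 0b ⊕ 67 = 6c
byte 3: (73 ⊕ 49) ⊕ 6e = 3a ⊕ 6e = 54
byte 4: (46 ⊕ aa) ⊕ 61 = ec ⊕ 61 = 8d
byte 5: (aa ⊕ 3c) ⊕ 6c = 96 ⊕ 6c = fa
byte 6: (00 ⊕ be) ⊕ 20 = be ⊕ 20 = 9e
byte 7: (a8 ⊕ fd) ⊕ 47 = 55 ⊕ 47 = 12
byte 8: (d6 ⊕ 63) ⊕ 45 = b5 ⊕ 45 = f0
byte 9: (03 ⊕ 06) ⊕ 54 = 05 ⊕ 54 = 51
byte 10: (c9 ⊕ fe) ⊕ 20 = 37 ⊕ 20 = 17
byte 11: (4a ⊕ e5) ⊕ 2f = af ⊕ 2f = 80

1ebe6c548dfa9e12f0511780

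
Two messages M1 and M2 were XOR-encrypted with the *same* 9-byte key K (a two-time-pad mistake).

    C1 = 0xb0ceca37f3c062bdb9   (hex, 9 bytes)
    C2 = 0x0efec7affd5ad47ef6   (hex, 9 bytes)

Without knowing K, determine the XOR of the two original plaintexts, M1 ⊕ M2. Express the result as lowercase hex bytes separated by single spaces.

C1 ⊕ C2 = (M1 ⊕ K) ⊕ (M2 ⊕ K) = M1 ⊕ M2 — the shared key cancels under XOR.
byte 0: b0 ⊕ 0e = be
byte 1: ce ⊕ fe = 30
byte 2: ca ⊕ c7 = 0d
byte 3: 37 ⊕ af = 98
byte 4: f3 ⊕ fd = 0e
byte 5: c0 ⊕ 5a = 9a
byte 6: 62 ⊕ d4 = b6
byte 7: bd ⊕ 7e = c3
byte 8: b9 ⊕ f6 = 4f

be 30 0d 98 0e 9a b6 c3 4f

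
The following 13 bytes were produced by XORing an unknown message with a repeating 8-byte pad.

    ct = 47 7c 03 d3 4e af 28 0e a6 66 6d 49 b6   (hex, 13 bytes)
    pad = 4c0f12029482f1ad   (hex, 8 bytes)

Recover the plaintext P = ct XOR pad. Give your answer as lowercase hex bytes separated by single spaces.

The 8-byte key repeats, so the effective keystream is 4c 0f 12 02 94 82 f1 ad 4c 0f 12 02 94.
byte 0:  71 ⊕  76 =  11
byte 1: 124 ⊕  15 = 115
byte 2:   3 ⊕  18 =  17
byte 3: 211 ⊕   2 = 209
byte 4:  78 ⊕ 148 = 218
byte 5: 175 ⊕ 130 =  45
byte 6:  40 ⊕ 241 = 217
byte 7:  14 ⊕ 173 = 163
byte 8: 166 ⊕  76 = 234
byte 9: 102 ⊕  15 = 105
byte 10: 109 ⊕  18 = 127
byte 11:  73 ⊕   2 =  75
byte 12: 182 ⊕ 148 =  34

0b 73 11 d1 da 2d d9 a3 ea 69 7f 4b 22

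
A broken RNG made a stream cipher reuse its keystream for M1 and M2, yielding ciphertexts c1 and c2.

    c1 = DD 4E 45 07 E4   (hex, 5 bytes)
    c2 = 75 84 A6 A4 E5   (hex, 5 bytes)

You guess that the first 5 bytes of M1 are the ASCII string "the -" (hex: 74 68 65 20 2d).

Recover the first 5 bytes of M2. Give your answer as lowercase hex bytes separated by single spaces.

First, c1 ⊕ c2 = (M1 ⊕ K) ⊕ (M2 ⊕ K) = M1 ⊕ M2, so the key drops out. Then M2 = (M1 ⊕ M2) ⊕ M1 over the first 5 bytes.
byte 0: (dd xor 75) xor 74 = a8 xor 74 = dc
byte 1: (4e xor 84) xor 68 = ca xor 68 = a2
byte 2: (45 xor a6) xor 65 = e3 xor 65 = 86
byte 3: (07 xor a4) xor 20 = a3 xor 20 = 83
byte 4: (e4 xor e5) xor 2d = 01 xor 2d = 2c

dc a2 86 83 2c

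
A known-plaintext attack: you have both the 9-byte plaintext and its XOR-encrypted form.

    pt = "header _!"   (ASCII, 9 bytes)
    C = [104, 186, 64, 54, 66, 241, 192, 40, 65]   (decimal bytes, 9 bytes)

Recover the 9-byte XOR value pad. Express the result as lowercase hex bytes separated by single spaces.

00 df 21 52 27 83 e0 77 60

Since C = pt ⊕ pad, XORing both sides with pt gives pad = pt ⊕ C.
68 ⊕ 68 = 00
65 ⊕ ba = df
61 ⊕ 40 = 21
64 ⊕ 36 = 52
65 ⊕ 42 = 27
72 ⊕ f1 = 83
20 ⊕ c0 = e0
5f ⊕ 28 = 77
21 ⊕ 41 = 60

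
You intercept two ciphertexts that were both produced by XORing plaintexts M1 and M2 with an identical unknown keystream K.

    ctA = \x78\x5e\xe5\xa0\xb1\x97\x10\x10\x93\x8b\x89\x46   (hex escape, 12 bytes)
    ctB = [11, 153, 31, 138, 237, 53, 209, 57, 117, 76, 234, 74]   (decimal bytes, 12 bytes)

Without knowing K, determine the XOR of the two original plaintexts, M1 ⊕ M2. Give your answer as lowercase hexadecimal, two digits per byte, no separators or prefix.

ctA ⊕ ctB = (M1 ⊕ K) ⊕ (M2 ⊕ K) = M1 ⊕ M2 — the shared key cancels under XOR.
byte 0: 120 ^  11 = 115
byte 1:  94 ^ 153 = 199
byte 2: 229 ^  31 = 250
byte 3: 160 ^ 138 =  42
byte 4: 177 ^ 237 =  92
byte 5: 151 ^  53 = 162
byte 6:  16 ^ 209 = 193
byte 7:  16 ^  57 =  41
byte 8: 147 ^ 117 = 230
byte 9: 139 ^  76 = 199
byte 10: 137 ^ 234 =  99
byte 11:  70 ^  74 =  12

73c7fa2a5ca2c129e6c7630c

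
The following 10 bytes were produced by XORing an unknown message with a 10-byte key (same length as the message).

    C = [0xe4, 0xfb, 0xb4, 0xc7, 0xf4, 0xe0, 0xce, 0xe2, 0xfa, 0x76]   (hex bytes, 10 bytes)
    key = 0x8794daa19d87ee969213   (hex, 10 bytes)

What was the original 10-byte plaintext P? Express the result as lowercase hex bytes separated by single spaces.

63 6f 6e 66 69 67 20 74 68 65

XOR is its own inverse, so applying the key byte-wise gives the result directly.
byte 0: 11100100 ⊕ 10000111 = 01100011
byte 1: 11111011 ⊕ 10010100 = 01101111
byte 2: 10110100 ⊕ 11011010 = 01101110
byte 3: 11000111 ⊕ 10100001 = 01100110
byte 4: 11110100 ⊕ 10011101 = 01101001
byte 5: 11100000 ⊕ 10000111 = 01100111
byte 6: 11001110 ⊕ 11101110 = 00100000
byte 7: 11100010 ⊕ 10010110 = 01110100
byte 8: 11111010 ⊕ 10010010 = 01101000
byte 9: 01110110 ⊕ 00010011 = 01100101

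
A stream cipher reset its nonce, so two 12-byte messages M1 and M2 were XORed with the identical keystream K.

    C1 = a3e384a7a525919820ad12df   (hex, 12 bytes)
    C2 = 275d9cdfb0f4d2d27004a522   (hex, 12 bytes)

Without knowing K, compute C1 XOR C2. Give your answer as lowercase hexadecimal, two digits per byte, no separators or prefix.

C1 ⊕ C2 = (M1 ⊕ K) ⊕ (M2 ⊕ K) = M1 ⊕ M2 — the shared key cancels under XOR.
a3 XOR 27 = 84
e3 XOR 5d = be
84 XOR 9c = 18
a7 XOR df = 78
a5 XOR b0 = 15
25 XOR f4 = d1
91 XOR d2 = 43
98 XOR d2 = 4a
20 XOR 70 = 50
ad XOR 04 = a9
12 XOR a5 = b7
df XOR 22 = fd

84be187815d1434a50a9b7fd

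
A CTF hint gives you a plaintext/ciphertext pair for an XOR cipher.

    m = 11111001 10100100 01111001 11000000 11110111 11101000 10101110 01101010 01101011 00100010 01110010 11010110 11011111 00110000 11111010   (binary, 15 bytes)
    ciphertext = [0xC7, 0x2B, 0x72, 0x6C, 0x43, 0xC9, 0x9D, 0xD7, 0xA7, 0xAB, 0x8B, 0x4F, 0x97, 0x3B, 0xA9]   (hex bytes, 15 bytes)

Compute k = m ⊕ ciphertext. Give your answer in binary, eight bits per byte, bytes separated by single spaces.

Since ciphertext = m ⊕ k, XORing both sides with m gives k = m ⊕ ciphertext.
f9 XOR c7 = 3e
a4 XOR 2b = 8f
79 XOR 72 = 0b
c0 XOR 6c = ac
f7 XOR 43 = b4
e8 XOR c9 = 21
ae XOR 9d = 33
6a XOR d7 = bd
6b XOR a7 = cc
22 XOR ab = 89
72 XOR 8b = f9
d6 XOR 4f = 99
df XOR 97 = 48
30 XOR 3b = 0b
fa XOR a9 = 53

00111110 10001111 00001011 10101100 10110100 00100001 00110011 10111101 11001100 10001001 11111001 10011001 01001000 00001011 01010011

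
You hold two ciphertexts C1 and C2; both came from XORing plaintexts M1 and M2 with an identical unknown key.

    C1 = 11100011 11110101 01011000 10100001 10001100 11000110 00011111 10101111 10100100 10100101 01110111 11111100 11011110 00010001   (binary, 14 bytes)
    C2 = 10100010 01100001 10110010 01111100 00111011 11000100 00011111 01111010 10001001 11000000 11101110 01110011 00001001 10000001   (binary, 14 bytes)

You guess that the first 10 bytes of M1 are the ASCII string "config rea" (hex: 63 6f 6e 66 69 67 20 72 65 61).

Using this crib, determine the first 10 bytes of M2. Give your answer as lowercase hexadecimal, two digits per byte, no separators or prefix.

First, C1 ⊕ C2 = (M1 ⊕ K) ⊕ (M2 ⊕ K) = M1 ⊕ M2, so the key drops out. Then M2 = (M1 ⊕ M2) ⊕ M1 over the first 10 bytes.
byte 0: (e3 XOR a2) XOR 63 = 41 XOR 63 = 22
byte 1: (f5 XOR 61) XOR 6f = 94 XOR 6f = fb
byte 2: (58 XOR b2) XOR 6e = ea XOR 6e = 84
byte 3: (a1 XOR 7c) XOR 66 = dd XOR 66 = bb
byte 4: (8c XOR 3b) XOR 69 = b7 XOR 69 = de
byte 5: (c6 XOR c4) XOR 67 = 02 XOR 67 = 65
byte 6: (1f XOR 1f) XOR 20 = 00 XOR 20 = 20
byte 7: (af XOR 7a) XOR 72 = d5 XOR 72 = a7
byte 8: (a4 XOR 89) XOR 65 = 2d XOR 65 = 48
byte 9: (a5 XOR c0) XOR 61 = 65 XOR 61 = 04

22fb84bbde6520a74804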